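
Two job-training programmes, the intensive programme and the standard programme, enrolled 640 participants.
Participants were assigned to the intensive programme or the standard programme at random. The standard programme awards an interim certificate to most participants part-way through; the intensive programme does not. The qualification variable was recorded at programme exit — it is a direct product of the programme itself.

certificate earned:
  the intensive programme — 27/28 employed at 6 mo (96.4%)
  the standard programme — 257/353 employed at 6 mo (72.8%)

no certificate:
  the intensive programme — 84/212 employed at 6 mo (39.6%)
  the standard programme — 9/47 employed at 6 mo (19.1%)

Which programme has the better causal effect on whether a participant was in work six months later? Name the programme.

Stratifying would compare programmes among participants the programmes themselves sorted into qualification attained during the programme groups — a form of selection on an intermediate. The unconditioned pooled rates give the total causal effect.
Pooled: the intensive programme 46.2% vs the standard programme 66.5%; the standard programme is higher overall.

the standard programme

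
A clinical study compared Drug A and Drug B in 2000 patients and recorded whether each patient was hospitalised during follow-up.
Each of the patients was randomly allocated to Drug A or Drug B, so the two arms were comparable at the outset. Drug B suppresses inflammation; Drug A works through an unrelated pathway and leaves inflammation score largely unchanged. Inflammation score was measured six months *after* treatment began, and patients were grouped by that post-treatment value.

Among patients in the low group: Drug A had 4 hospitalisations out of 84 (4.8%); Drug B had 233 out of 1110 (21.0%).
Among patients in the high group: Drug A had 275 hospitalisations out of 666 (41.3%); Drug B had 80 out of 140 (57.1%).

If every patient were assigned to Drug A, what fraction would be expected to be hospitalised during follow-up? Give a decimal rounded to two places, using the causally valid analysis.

Inflammation score is recorded after the drug and is itself shifted by it — it sits on the causal path from drug to outcome. Conditioning on a mediator would strip out part of the effect we want; the pooled comparison gives the total causal effect.
So P(outcome | do(Drug A)) is just the pooled rate for Drug A: 279/750 = 0.372.

0.37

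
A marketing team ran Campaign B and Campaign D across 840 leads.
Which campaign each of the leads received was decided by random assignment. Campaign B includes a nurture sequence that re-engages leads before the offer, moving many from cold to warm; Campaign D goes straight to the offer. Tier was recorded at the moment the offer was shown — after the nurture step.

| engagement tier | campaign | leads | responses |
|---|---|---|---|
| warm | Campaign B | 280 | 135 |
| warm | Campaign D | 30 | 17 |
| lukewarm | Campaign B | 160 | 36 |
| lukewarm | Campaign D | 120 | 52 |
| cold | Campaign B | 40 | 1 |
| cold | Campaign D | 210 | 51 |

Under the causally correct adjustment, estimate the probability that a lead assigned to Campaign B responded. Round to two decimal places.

Within every engagement tier level Campaign D has the higher rate, yet pooled Campaign B does — Simpson's reversal.
The distribution of engagement tier is itself part of what the campaign does — it is an intermediate outcome. Holding it fixed would remove that part of the effect; the total effect is the pooled difference.
So P(outcome | do(Campaign B)) is just the pooled rate for Campaign B: 172/480 = 0.358.

0.36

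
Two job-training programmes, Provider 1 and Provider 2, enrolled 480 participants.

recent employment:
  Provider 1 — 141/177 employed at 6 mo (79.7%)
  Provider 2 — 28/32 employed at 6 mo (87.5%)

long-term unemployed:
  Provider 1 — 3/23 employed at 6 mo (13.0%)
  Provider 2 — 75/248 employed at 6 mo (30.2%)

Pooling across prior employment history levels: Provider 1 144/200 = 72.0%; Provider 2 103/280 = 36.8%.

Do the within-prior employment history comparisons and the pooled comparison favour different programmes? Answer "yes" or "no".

Within each prior employment history level (recent employment 79.7% vs 87.5%; long-term unemployed 13.0% vs 30.2%), Provider 2 has the higher rate every time. Pooled: 72.0% vs 36.8% — Provider 1 has the higher rate overall. The two comparisons disagree.

yes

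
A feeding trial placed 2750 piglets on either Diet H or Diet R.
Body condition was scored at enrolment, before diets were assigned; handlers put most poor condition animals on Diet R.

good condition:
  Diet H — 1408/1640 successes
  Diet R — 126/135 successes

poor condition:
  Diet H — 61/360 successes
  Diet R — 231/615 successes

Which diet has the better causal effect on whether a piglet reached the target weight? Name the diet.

The stratified and pooled comparisons disagree (Diet R wins within each starting body condition; Diet H wins overall), so the answer turns on the causal role of starting body condition.
Here starting body condition is a common cause — it drives both which diet a case falls under and the outcome. The crude comparison mixes populations; the stratum-specific rates are the causally relevant ones.
Within each level — good condition: 85.9% vs 93.3%; poor condition: 16.9% vs 37.6% — Diet R is higher every time.

Diet R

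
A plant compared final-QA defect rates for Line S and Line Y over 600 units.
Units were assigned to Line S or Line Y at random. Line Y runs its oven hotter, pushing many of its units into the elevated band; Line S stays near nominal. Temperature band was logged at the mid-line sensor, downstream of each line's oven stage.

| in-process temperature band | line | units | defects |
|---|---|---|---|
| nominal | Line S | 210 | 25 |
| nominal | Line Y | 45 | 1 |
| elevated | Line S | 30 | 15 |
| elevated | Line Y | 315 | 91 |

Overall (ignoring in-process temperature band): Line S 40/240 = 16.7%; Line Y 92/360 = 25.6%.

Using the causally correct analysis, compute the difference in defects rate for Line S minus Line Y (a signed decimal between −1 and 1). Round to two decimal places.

Within every in-process temperature band level Line Y has the lower rate, yet pooled Line S does — Simpson's reversal.
In-process temperature band is downstream of the line. One should not condition on a consequence of treatment, so the overall rates are the right comparison.
The causal difference is the pooled difference: 0.167 − 0.256 = -0.089.

-0.09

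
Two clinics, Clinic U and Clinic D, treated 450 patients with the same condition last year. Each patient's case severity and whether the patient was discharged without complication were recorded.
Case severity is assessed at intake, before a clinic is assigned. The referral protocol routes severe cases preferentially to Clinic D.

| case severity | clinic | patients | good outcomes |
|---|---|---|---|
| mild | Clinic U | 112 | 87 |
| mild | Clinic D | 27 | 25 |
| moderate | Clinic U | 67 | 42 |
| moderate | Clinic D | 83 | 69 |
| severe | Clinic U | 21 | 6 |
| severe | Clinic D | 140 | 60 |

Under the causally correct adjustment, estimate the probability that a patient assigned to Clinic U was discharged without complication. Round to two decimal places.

0.55

Clinic D is higher inside every case severity stratum but Clinic U is higher in aggregate. Whether to stratify depends on how case severity relates to the clinic.
The imbalance in case severity arose from how patients were allocated, not from anything the clinic did; and case severity independently affects the outcome. The pooled gap is confounded — condition on case severity.
Standardising Clinic U to the population case severity mix: 0.309·87/112 + 0.333·42/67 + 0.358·6/21 = 0.551.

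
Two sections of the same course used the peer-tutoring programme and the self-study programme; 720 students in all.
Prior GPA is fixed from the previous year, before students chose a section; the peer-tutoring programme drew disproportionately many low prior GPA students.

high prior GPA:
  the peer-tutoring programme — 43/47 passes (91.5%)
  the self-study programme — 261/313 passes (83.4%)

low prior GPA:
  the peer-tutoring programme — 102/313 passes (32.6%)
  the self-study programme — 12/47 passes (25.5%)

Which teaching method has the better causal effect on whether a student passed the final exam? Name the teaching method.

The imbalance in prior GPA band arose from how students were allocated, not from anything the teaching method did; and prior GPA band independently affects the outcome. The pooled gap is confounded — condition on prior GPA band.
Within each level — high prior GPA: 91.5% vs 83.4%; low prior GPA: 32.6% vs 25.5% — the peer-tutoring programme is higher every time.

the peer-tutoring programme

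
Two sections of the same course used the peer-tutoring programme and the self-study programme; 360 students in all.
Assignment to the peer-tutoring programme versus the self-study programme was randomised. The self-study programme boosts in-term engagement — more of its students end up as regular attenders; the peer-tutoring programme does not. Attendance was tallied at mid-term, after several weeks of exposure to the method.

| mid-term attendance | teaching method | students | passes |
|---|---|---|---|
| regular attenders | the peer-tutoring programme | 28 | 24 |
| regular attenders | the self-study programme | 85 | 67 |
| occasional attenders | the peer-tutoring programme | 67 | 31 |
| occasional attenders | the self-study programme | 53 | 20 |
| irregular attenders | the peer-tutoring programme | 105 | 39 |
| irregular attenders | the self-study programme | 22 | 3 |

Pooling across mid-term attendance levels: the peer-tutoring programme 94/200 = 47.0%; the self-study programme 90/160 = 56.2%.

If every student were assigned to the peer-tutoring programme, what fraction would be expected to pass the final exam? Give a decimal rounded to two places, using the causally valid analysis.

0.47

The stratified and pooled comparisons disagree (the peer-tutoring programme wins within each mid-term attendance; the self-study programme wins overall), so the answer turns on the causal role of mid-term attendance.
Because the teaching method influences mid-term attendance, mid-term attendance is a post-treatment mediator, not a confounder. Stratifying on it would bias the estimate; the causal effect is the crude pooled difference.
So P(outcome | do(the peer-tutoring programme)) is just the pooled rate for the peer-tutoring programme: 94/200 = 0.470.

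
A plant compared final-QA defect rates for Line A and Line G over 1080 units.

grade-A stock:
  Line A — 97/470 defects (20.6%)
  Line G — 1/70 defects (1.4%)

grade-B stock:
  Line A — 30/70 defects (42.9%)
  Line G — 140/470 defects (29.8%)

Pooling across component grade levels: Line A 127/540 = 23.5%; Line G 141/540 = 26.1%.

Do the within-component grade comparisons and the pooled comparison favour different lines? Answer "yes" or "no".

Within each component grade level (grade-A stock 20.6% vs 1.4%; grade-B stock 42.9% vs 29.8%), Line G has the lower rate every time. Pooled: 23.5% vs 26.1% — Line A has the lower rate overall. The two comparisons disagree.

yes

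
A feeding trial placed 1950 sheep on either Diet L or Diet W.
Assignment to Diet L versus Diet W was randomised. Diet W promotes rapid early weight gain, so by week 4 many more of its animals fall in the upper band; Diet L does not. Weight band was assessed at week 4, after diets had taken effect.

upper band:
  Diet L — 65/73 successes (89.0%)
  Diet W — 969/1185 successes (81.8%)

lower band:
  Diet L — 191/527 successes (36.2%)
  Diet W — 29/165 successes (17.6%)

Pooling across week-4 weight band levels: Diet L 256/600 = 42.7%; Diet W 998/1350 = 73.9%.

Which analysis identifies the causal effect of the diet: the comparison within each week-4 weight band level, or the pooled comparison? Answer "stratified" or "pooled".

Within every week-4 weight band level Diet L has the higher rate, yet pooled Diet W does — Simpson's reversal.
Week-4 weight band here is a post-treatment variable shaped by the diet; conditioning on it would introduce bias rather than remove it. The overall comparison is the causal one.
Pooled: Diet L 42.7% vs Diet W 73.9%; Diet W is higher overall.

pooled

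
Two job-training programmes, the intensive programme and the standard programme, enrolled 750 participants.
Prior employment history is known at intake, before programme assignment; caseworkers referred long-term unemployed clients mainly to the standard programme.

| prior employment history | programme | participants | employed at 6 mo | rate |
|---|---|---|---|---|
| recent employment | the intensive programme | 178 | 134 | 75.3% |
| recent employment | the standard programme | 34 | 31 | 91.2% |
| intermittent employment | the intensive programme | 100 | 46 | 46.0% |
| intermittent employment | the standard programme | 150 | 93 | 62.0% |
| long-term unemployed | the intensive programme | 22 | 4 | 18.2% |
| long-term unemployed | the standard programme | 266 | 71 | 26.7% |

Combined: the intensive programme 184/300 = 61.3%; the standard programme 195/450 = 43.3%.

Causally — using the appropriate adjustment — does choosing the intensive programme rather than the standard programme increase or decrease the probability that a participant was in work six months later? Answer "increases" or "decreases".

decreases

The prior employment history-specific comparison favours the standard programme throughout, but the pooled figures favour the intensive programme. The question is whether to condition on prior employment history.
The imbalance in prior employment history arose from how participants were allocated, not from anything the programme did; and prior employment history independently affects the outcome. The pooled gap is confounded — condition on prior employment history.
Within each level — recent employment: 75.3% vs 91.2%; intermittent employment: 46.0% vs 62.0%; long-term unemployed: 18.2% vs 26.7% — the standard programme is higher every time.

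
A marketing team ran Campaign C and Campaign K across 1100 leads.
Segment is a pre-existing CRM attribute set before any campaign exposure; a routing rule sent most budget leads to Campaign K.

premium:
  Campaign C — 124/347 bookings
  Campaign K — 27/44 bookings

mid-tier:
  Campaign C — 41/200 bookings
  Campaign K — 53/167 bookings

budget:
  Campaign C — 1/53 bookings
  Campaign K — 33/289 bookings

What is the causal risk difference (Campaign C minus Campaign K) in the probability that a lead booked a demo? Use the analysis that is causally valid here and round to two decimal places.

-0.16

Customer segment is set before the campaign has any effect — it is not caused by the campaign — and it independently drives the outcome. That makes it a confounder, so the causal comparison is within customer segment levels.
Adjusting over the population distribution of customer segment: 0.355·(0.357−0.614) + 0.334·(0.205−0.317) + 0.311·(0.019−0.114) = -0.158.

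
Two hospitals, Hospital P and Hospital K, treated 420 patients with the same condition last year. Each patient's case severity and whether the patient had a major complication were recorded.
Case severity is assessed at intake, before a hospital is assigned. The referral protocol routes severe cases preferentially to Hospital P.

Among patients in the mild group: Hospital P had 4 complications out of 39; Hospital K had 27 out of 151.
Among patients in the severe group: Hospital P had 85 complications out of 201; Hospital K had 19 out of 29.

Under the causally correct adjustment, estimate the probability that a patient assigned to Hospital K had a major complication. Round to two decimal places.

Here case severity is a common cause — it drives both which hospital a case falls under and the outcome. The crude comparison mixes populations; the stratum-specific rates are the causally relevant ones.
Standardising Hospital K to the population case severity mix: 0.452·27/151 + 0.548·19/29 = 0.440.

0.44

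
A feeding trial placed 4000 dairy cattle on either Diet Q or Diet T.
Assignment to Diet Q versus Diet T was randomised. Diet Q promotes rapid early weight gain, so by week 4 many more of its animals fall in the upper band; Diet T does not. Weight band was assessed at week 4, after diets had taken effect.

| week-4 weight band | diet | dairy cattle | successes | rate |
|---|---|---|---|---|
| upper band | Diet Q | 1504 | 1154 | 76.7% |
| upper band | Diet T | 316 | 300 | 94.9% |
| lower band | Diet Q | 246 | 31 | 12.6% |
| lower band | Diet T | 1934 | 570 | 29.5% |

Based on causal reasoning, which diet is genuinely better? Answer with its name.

The stratified and pooled comparisons disagree (Diet T wins within each week-4 weight band; Diet Q wins overall), so the answer turns on the causal role of week-4 weight band.
Week-4 weight band is downstream of the diet. One should not condition on a consequence of treatment, so the overall rates are the right comparison.
Pooled: Diet Q 67.7% vs Diet T 38.7%; Diet Q is higher overall.

Diet Q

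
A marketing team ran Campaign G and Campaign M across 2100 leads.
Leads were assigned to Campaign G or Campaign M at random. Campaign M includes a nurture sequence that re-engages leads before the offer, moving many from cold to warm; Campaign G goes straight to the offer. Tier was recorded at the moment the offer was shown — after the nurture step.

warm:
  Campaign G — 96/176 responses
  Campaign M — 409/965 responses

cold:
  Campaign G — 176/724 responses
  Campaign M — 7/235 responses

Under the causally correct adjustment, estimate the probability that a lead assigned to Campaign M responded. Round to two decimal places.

0.35

The engagement tier-specific comparison favours Campaign G throughout, but the pooled figures favour Campaign M. The question is whether to condition on engagement tier.
The distribution of engagement tier is itself part of what the campaign does — it is an intermediate outcome. Holding it fixed would remove that part of the effect; the total effect is the pooled difference.
So P(outcome | do(Campaign M)) is just the pooled rate for Campaign M: 416/1200 = 0.347.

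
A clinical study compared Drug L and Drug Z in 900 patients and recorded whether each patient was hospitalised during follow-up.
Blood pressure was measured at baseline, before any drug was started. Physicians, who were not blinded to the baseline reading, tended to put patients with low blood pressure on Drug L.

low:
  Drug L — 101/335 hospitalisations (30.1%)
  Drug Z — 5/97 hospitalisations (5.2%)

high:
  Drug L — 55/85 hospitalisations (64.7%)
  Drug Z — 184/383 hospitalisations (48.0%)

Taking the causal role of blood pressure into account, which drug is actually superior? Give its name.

Drug Z

Within every blood pressure level Drug Z has the lower rate, yet pooled Drug L does — Simpson's reversal.
Blood pressure satisfies the back-door criterion: it is not a descendant of the drug, and it blocks the spurious path from drug to outcome. Adjusting for it (i.e., using the within-blood pressure rates) gives the causal effect.
Within each level — low: 30.1% vs 5.2%; high: 64.7% vs 48.0% — Drug Z is lower every time.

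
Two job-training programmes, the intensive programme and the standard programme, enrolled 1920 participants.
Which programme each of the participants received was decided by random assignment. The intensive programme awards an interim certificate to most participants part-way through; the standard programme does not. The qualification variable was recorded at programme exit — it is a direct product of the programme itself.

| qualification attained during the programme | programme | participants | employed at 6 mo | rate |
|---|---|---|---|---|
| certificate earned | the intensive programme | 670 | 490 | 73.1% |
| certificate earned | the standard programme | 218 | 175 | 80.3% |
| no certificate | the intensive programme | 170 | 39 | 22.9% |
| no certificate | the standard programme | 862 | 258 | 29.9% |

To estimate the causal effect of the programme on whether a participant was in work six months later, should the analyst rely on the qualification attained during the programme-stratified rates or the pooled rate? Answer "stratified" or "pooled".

pooled

Because the programme influences qualification attained during the programme, qualification attained during the programme is a post-treatment mediator, not a confounder. Stratifying on it would bias the estimate; the causal effect is the crude pooled difference.
Pooled: the intensive programme 63.0% vs the standard programme 40.1%; the intensive programme is higher overall.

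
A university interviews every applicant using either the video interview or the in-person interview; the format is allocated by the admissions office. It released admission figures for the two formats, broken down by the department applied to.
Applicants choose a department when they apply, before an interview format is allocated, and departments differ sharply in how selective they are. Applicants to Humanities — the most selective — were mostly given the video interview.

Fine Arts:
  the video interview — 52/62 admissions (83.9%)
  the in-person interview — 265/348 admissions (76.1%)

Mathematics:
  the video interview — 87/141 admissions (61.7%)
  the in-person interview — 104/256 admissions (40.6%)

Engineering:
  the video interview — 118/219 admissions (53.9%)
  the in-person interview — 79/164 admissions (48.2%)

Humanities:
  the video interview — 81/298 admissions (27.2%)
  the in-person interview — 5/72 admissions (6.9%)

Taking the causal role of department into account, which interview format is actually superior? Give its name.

Here department is a common cause — it drives both which interview format a case falls under and the outcome. The crude comparison mixes populations; the stratum-specific rates are the causally relevant ones.
Within each level — Fine Arts: 83.9% vs 76.1%; Mathematics: 61.7% vs 40.6%; Engineering: 53.9% vs 48.2%; Humanities: 27.2% vs 6.9% — the video interview is higher every time.

the video interview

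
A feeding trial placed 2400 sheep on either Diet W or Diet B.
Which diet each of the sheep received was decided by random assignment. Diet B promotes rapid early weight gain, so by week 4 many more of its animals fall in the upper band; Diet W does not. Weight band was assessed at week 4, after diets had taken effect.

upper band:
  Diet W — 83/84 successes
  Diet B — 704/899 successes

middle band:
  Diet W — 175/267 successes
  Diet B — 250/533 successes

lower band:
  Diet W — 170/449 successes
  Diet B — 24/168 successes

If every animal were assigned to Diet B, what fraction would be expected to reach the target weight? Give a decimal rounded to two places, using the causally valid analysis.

0.61

Within every week-4 weight band level Diet W has the higher rate, yet pooled Diet B does — Simpson's reversal.
Because the diet influences week-4 weight band, week-4 weight band is a post-treatment mediator, not a confounder. Stratifying on it would bias the estimate; the causal effect is the crude pooled difference.
So P(outcome | do(Diet B)) is just the pooled rate for Diet B: 978/1600 = 0.611.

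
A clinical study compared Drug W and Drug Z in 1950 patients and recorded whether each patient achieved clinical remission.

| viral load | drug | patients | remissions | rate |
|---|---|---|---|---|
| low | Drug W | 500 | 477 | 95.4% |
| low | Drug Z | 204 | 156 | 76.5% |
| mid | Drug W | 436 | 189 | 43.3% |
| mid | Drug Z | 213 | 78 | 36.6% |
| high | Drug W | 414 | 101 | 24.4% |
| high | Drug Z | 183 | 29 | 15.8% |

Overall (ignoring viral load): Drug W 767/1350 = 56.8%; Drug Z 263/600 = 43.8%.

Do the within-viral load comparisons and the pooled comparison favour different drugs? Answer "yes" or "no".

Within each viral load level (low 95.4% vs 76.5%; mid 43.3% vs 36.6%; high 24.4% vs 15.8%), Drug W has the higher rate every time. Pooled: 56.8% vs 43.8% — Drug W has the higher rate overall. They agree.

no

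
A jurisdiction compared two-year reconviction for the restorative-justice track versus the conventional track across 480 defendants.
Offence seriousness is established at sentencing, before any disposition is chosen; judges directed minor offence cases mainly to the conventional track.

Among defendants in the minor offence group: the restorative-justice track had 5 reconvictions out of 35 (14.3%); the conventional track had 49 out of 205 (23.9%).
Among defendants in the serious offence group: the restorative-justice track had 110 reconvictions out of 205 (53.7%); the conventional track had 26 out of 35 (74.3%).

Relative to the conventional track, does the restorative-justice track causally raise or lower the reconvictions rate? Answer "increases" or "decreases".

Nothing the disposition does changes offence seriousness; the imbalance is an allocation artefact. With offence seriousness also predicting the outcome, the pooled figure is confounded, and the within-stratum comparison is the causal one.
Within each level — minor offence: 14.3% vs 23.9%; serious offence: 53.7% vs 74.3% — the restorative-justice track is lower every time.

decreases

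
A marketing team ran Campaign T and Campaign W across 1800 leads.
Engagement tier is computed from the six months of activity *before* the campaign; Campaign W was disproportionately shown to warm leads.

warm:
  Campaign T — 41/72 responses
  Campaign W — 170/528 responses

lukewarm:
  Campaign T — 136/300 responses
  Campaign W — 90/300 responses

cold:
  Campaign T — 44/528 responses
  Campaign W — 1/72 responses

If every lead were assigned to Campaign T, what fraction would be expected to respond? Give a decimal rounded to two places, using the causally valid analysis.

Here engagement tier is a common cause — it drives both which campaign a case falls under and the outcome. The crude comparison mixes populations; the stratum-specific rates are the causally relevant ones.
Standardising Campaign T to the population engagement tier mix: 0.333·41/72 + 0.333·136/300 + 0.333·44/528 = 0.369.

0.37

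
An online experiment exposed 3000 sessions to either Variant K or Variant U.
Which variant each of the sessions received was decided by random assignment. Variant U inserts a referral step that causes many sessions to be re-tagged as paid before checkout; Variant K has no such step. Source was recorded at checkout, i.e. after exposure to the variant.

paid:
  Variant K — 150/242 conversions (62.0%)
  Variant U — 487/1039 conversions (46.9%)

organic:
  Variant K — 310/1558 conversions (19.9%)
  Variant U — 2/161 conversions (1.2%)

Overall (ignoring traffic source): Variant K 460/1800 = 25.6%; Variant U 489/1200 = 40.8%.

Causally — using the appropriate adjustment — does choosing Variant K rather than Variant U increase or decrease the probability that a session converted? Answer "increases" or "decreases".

decreases

Because the variant influences traffic source, traffic source is a post-treatment mediator, not a confounder. Stratifying on it would bias the estimate; the causal effect is the crude pooled difference.
Pooled: Variant K 25.6% vs Variant U 40.8%; Variant U is higher overall.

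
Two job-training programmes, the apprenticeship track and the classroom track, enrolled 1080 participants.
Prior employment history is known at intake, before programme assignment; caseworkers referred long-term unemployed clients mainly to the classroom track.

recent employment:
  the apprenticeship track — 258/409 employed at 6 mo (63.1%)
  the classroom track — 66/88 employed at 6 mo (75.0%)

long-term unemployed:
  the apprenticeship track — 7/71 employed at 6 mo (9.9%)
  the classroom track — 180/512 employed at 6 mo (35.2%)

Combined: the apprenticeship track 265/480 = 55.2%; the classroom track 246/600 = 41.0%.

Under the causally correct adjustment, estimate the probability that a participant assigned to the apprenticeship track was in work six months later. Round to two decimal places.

0.34

Within every prior employment history level the classroom track has the higher rate, yet pooled the apprenticeship track does — Simpson's reversal.
Here prior employment history is a common cause — it drives both which programme a case falls under and the outcome. The crude comparison mixes populations; the stratum-specific rates are the causally relevant ones.
Standardising the apprenticeship track to the population prior employment history mix: 0.460·258/409 + 0.540·7/71 = 0.344.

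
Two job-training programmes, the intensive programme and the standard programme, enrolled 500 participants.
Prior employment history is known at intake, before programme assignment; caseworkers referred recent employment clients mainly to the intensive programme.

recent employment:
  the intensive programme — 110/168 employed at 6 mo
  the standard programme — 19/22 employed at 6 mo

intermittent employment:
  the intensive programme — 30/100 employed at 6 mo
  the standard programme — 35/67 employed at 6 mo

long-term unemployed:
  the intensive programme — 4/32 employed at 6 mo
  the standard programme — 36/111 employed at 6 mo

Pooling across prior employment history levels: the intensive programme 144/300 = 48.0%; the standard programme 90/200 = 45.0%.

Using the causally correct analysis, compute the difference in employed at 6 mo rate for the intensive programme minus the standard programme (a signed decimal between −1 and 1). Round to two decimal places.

The stratified and pooled comparisons disagree (the standard programme wins within each prior employment history; the intensive programme wins overall), so the answer turns on the causal role of prior employment history.
Here prior employment history is a common cause — it drives both which programme a case falls under and the outcome. The crude comparison mixes populations; the stratum-specific rates are the causally relevant ones.
Adjusting over the population distribution of prior employment history: 0.380·(0.655−0.864) + 0.334·(0.300−0.522) + 0.286·(0.125−0.324) = -0.211.

-0.21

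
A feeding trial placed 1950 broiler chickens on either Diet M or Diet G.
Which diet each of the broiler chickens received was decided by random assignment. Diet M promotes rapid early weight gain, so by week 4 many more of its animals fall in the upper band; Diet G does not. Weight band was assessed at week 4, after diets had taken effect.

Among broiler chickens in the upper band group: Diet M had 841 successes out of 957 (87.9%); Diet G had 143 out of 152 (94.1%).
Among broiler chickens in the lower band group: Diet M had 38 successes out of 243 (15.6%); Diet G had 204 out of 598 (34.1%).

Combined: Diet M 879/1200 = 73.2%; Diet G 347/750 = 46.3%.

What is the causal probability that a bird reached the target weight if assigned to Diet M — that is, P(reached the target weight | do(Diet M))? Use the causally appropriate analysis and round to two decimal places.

Week-4 weight band is downstream of the diet. One should not condition on a consequence of treatment, so the overall rates are the right comparison.
So P(outcome | do(Diet M)) is just the pooled rate for Diet M: 879/1200 = 0.733.

0.73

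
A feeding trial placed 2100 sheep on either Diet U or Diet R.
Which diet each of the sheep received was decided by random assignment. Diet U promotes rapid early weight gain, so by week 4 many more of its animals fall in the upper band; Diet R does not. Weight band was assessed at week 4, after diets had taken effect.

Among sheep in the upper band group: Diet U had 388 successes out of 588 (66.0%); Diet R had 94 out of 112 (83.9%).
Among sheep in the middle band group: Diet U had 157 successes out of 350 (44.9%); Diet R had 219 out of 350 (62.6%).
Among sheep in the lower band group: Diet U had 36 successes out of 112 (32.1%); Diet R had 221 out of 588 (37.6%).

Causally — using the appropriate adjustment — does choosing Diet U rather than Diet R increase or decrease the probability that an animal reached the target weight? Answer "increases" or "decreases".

increases

Week-4 weight band is downstream of the diet. One should not condition on a consequence of treatment, so the overall rates are the right comparison.
Pooled: Diet U 55.3% vs Diet R 50.9%; Diet U is higher overall.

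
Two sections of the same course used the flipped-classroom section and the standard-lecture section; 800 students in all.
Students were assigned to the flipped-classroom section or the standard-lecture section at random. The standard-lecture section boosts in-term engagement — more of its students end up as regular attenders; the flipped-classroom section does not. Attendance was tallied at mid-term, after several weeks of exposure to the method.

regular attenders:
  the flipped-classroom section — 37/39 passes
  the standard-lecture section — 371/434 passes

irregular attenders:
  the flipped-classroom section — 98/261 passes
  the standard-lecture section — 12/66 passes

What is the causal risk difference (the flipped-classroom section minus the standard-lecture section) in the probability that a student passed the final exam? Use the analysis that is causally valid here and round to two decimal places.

-0.32

The mid-term attendance-specific comparison favours the flipped-classroom section throughout, but the pooled figures favour the standard-lecture section. The question is whether to condition on mid-term attendance.
Stratifying would compare teaching methods among students the teaching methods themselves sorted into mid-term attendance groups — a form of selection on an intermediate. The unconditioned pooled rates give the total causal effect.
The causal difference is the pooled difference: 0.450 − 0.766 = -0.316.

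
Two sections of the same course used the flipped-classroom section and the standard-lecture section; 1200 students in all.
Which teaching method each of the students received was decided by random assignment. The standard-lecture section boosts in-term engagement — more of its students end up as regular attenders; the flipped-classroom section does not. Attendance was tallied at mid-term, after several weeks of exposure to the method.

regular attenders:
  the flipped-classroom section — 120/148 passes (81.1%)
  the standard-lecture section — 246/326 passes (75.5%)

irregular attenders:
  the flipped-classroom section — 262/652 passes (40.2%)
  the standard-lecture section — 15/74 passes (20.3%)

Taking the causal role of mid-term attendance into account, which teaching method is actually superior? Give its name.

the standard-lecture section

Mid-term attendance is recorded after the teaching method and is itself shifted by it — it sits on the causal path from teaching method to outcome. Conditioning on a mediator would strip out part of the effect we want; the pooled comparison gives the total causal effect.
Pooled: the flipped-classroom section 47.8% vs the standard-lecture section 65.2%; the standard-lecture section is higher overall.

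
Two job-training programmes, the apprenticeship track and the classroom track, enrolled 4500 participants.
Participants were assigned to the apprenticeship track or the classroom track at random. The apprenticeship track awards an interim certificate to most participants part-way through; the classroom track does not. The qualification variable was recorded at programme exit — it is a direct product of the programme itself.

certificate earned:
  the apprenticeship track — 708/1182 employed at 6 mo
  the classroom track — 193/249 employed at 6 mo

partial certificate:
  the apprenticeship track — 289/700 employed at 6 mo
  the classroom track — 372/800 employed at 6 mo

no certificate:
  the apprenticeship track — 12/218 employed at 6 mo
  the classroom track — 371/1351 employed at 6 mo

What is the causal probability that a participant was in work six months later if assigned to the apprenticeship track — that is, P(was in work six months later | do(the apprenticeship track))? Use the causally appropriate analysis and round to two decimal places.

Qualification attained during the programme here is a post-treatment variable shaped by the programme; conditioning on it would introduce bias rather than remove it. The overall comparison is the causal one.
So P(outcome | do(the apprenticeship track)) is just the pooled rate for the apprenticeship track: 1009/2100 = 0.480.

0.48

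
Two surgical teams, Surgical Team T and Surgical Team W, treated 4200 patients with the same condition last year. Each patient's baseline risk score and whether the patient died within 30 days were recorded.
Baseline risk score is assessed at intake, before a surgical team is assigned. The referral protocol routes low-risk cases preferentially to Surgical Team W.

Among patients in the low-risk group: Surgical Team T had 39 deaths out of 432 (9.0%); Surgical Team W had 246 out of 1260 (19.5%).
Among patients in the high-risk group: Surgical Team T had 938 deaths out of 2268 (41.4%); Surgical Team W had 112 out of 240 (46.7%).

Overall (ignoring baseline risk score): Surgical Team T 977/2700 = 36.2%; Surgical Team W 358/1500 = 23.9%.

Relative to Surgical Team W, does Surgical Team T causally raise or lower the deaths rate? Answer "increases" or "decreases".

Nothing the surgical team does changes baseline risk score; the imbalance is an allocation artefact. With baseline risk score also predicting the outcome, the pooled figure is confounded, and the within-stratum comparison is the causal one.
Within each level — low-risk: 9.0% vs 19.5%; high-risk: 41.4% vs 46.7% — Surgical Team T is lower every time.

decreases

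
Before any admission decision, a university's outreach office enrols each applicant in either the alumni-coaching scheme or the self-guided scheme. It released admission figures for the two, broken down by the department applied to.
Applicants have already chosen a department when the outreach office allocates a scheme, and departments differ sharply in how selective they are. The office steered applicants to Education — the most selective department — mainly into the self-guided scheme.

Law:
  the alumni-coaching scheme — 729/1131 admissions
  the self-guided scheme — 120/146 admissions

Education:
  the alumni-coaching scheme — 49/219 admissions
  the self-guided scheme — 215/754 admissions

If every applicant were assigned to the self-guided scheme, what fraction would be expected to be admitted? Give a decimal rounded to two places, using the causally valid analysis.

0.59

Nothing the outreach scheme does changes department; the imbalance is an allocation artefact. With department also predicting the outcome, the pooled figure is confounded, and the within-stratum comparison is the causal one.
Standardising the self-guided scheme to the population department mix: 0.568·120/146 + 0.432·215/754 = 0.590.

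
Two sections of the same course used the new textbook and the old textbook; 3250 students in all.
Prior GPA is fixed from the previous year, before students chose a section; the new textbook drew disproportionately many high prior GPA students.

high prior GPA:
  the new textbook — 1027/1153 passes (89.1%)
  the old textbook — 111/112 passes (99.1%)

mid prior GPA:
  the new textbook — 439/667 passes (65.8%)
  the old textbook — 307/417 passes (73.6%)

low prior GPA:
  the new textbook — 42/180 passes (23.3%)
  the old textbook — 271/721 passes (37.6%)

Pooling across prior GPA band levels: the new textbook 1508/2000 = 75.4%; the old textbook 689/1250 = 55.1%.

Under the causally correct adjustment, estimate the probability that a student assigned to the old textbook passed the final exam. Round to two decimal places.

Within every prior GPA band level the old textbook has the higher rate, yet pooled the new textbook does — Simpson's reversal.
Here prior GPA band is a common cause — it drives both which teaching method a case falls under and the outcome. The crude comparison mixes populations; the stratum-specific rates are the causally relevant ones.
Standardising the old textbook to the population prior GPA band mix: 0.389·111/112 + 0.334·307/417 + 0.277·271/721 = 0.736.

0.74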